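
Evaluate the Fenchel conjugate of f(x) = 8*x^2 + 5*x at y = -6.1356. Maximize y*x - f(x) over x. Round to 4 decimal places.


f*(y) = sup_x {y*x - a*x^2 - b*x} = sup_x {(y-b)*x - a*x^2}
FOC: (y - b) - 2a*x = 0 => x* = (y - b)/(2a)
x* = (-6.1356 - 5)/(2*8) = -0.696
f*(-6.1356) = (y-b)^2/(4a) = (-6.1356 - 5)^2/(4*8)
= 124.0016/32 = 3.875


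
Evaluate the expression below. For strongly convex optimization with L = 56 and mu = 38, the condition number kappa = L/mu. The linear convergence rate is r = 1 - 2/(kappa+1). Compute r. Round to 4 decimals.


Step 1: Compute the condition number.
kappa = L/mu = 56/38 = 1.4737
Step 2: Compute the convergence rate.
r = 1 - 2/(kappa + 1) = 1 - 2*mu/(L + mu) = (L - mu)/(L + mu) = 18/94 = 0.1915


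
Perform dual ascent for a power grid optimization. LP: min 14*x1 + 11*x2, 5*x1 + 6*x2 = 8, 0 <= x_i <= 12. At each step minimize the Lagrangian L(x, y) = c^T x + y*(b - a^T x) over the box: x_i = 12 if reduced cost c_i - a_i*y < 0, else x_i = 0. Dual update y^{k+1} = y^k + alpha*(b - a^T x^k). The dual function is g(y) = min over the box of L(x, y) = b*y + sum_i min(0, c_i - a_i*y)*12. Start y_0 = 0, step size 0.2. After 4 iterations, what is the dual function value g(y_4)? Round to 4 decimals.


Dual ascent for LP: min 14*x1 + 11*x2, 5*x1 + 6*x2 = 8, 0 <= x_i <= 12
Step 1: y^k = 0.0, reduced costs: (14.0, 11.0)
  x^k = (0.0, 0.0), subgradient = b - a^T x = 8.0
  y^{k+1} = 0.0 + 0.2*8.0 = 1.6
Step 2: y^k = 1.6, reduced costs: (6.0, 1.4)
  x^k = (0.0, 0.0), subgradient = b - a^T x = 8.0
  y^{k+1} = 1.6 + 0.2*8.0 = 3.2
Step 3: y^k = 3.2, reduced costs: (-2.0, -8.2)
  x^k = (12.0, 12.0), subgradient = b - a^T x = -124.0
  y^{k+1} = 3.2 + 0.2*-124.0 = -21.6
Step 4: y^k = -21.6, reduced costs: (122.0, 140.6)
  x^k = (0.0, 0.0), subgradient = b - a^T x = 8.0
  y^{k+1} = -21.6 + 0.2*8.0 = -20.0
Dual objective at y_4 = -20.0: reduced costs (114.0, 131.0), box minimizer x = (0.0, 0.0)
g(y_4) = b*y + (c1 - a1*y)*x1 + (c2 - a2*y)*x2 = 8*(-20.0) + 114.0*0.0 + 131.0*0.0 = -160.0 + 0.0 + 0.0 = -160.0


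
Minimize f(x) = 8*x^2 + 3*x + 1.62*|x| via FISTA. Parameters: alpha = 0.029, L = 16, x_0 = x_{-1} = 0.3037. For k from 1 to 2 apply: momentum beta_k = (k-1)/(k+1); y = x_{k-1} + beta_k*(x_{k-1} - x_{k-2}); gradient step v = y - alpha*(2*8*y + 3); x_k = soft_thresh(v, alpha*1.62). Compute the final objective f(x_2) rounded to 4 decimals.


FISTA on f(x) = 8*x^2 + 3*x + 1.62*|x|
L = 16, alpha = 0.029
Iteration 1: beta = 0.0, y = 0.3037 + 0.0*(0.3037 - 0.3037) = 0.3037
  grad(y) = 7.8592, v = y - alpha*grad = 0.0758
  prox(v) = soft_thresh(0.0758, 0.047) = 0.0288
Iteration 2: beta = 0.3333, y = 0.0288 + 0.3333*(0.0288 - 0.3037) = -0.0628
  grad(y) = 1.9947, v = y - alpha*grad = -0.1207
  prox(v) = soft_thresh(-0.1207, 0.047) = -0.0737
f(x_2) = 8*(-0.0737)^2 + 3*(-0.0737) + 1.62*|-0.0737| = -0.0583


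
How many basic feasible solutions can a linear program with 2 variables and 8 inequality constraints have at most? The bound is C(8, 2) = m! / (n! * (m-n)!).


Each vertex corresponds to some choice of n active constraints out of m, so the number of vertices is at most C(m, n) = m! / (n!(m-n)!).
m = 8, n = 2
Numerator: 8 * 7
Denominator: 2! = 2
C(8, 2) = 28


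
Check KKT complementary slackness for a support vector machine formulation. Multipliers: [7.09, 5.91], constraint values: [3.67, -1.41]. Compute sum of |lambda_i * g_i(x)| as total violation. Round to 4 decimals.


KKT complementary slackness check:
lambda_1 * g_1 = 7.09 * 3.67 = 26.0203
lambda_2 * g_2 = 5.91 * -1.41 = -8.3331
Total violation = 26.0203 + 8.3331 = 34.3534


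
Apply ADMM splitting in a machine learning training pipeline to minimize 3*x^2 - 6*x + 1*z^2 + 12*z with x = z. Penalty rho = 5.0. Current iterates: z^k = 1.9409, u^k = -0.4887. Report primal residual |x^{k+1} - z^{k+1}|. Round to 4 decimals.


ADMM iteration with rho = 5.0, z^k = 1.9409, u^k = -0.4887
Step 1: x-update.
Minimize 3*x^2 - 6*x + (5.0/2)*(x - 1.9409 - 0.4887)^2
FOC: (2*3 + 5.0)*x = 6 + 5.0*(1.9409 + 0.4887)
x^{k+1} = 1.6498
Step 2: z-update.
Minimize 1*z^2 + 12*z + (5.0/2)*(1.6498 - z - 0.4887)^2
FOC: (2*1 + 5.0)*z = -12 + 5.0*(1.6498 - 0.4887)
z^{k+1} = -0.8849
Step 3: u-update.
u^{k+1} = -0.4887 + 1.6498 + 0.8849 = 2.046
Step 4: Primal residual = |1.6498 + 0.8849| = 2.5347


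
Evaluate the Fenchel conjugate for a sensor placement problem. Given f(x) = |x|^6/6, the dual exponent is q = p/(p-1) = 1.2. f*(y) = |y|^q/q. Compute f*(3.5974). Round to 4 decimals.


The conjugate exponent q satisfies 1/p + 1/q = 1.
p = 6, so q = 6/(6 - 1) = 1.2
|y|^q = 3.5974^1.2 = 4.6471
f*(3.5974) = 4.6471 / 1.2 = 3.8726


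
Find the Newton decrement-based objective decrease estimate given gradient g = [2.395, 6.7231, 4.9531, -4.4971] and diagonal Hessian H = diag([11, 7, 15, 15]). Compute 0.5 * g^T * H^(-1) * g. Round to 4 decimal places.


Step 1: H is diagonal, so H^(-1) * g = [0.2177, 0.9604, 0.3302, -0.2998].
Step 2: g^T H^(-1) g = sum_i g_i^2 / H_ii
  = (2.395)^2/11 + (6.7231)^2/7 + (4.9531)^2/15 + (-4.4971)^2/15
  = 0.5215 + 6.4572 + 1.6355 + 1.3483 = 9.9624
Step 3: Objective decrease = 0.5 * g^T H^(-1) g = 4.9812


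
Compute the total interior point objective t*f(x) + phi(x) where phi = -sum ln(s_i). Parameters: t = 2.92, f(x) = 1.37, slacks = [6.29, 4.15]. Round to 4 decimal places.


Step 1: Compute log-barrier.
ln values: [1.839, 1.4231]
phi = -(1.839 + 1.4231) = -3.2621
Step 2: Compute augmented objective.
t*f(x) = 2.92*1.37 = 4.0004
Total = 4.0004 - 3.2621 = 0.7383


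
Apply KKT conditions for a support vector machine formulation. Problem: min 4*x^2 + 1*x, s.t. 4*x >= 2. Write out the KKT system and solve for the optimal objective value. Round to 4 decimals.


Step 1: Try lambda = 0 (constraint inactive).
x_unc = -1/(2*4) = -0.125
Check: 4*-0.125 = -0.5 < 2 -- violated!
Step 2: Constraint must be active: 4*x = 2
x* = 2/4 = 0.5
lambda = (2*4*0.5 + 1)/4 = 1.25
Step 3: Compute optimal value.
f(x*) = 4*0.5^2 + 1*0.5 = 1.5


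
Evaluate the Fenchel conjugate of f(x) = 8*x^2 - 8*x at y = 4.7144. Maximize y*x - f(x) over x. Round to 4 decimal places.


f*(y) = sup_x {y*x - a*x^2 - b*x} = sup_x {(y-b)*x - a*x^2}
FOC: (y - b) - 2a*x = 0 => x* = (y - b)/(2a)
x* = (4.7144 + 8)/(2*8) = 0.7947
f*(4.7144) = (y-b)^2/(4a) = (4.7144 + 8)^2/(4*8)
= 161.656/32 = 5.0517


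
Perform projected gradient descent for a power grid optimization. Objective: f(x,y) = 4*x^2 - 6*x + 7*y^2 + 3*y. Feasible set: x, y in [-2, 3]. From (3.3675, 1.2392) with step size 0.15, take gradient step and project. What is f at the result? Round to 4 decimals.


Step 1: Compute gradient at (3.3675, 1.2392).
grad_x = 2*4*3.3675 - 6 = 20.94
grad_y = 2*7*1.2392 + 3 = 20.3488
Step 2: Gradient step.
x_raw = 3.3675 - 0.15*20.94 = 0.2265
y_raw = 1.2392 - 0.15*20.3488 = -1.8131
Step 3: Project onto [-2, 3].
x_proj = clip(0.2265) = 0.2265
y_proj = clip(-1.8131) = -1.8131
Step 4: Evaluate f.
f(0.2265, -1.8131) = 16.4187


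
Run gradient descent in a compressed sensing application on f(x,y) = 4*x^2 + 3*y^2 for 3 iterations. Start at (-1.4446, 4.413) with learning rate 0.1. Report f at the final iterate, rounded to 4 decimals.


Gradient descent on f(x,y) = 4*x^2 + 3*y^2.
Starting point: (-1.4446, 4.413), alpha = 0.1
Step 1: grad_x = 2*4*-1.4446 = -11.5568, grad_y = 2*3*4.413 = 26.478
  x_1 = -1.4446 - 0.1*-11.5568 = -0.2889
  y_1 = 4.413 - 0.1*26.478 = 1.7652
Step 2: grad_x = 2*4*-0.2889 = -2.3114, grad_y = 2*3*1.7652 = 10.5912
  x_2 = -0.2889 - 0.1*-2.3114 = -0.0578
  y_2 = 1.7652 - 0.1*10.5912 = 0.7061
Step 3: grad_x = 2*4*-0.0578 = -0.4623, grad_y = 2*3*0.7061 = 4.2365
  x_3 = -0.0578 - 0.1*-0.4623 = -0.0116
  y_3 = 0.7061 - 0.1*4.2365 = 0.2824
f(-0.0116, 0.2824) = 4*(-0.0116)^2 + 3*0.2824^2 = 0.2398


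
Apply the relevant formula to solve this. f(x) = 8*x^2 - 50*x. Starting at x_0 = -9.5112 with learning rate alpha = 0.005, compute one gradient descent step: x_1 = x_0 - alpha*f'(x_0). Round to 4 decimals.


We compute the gradient at x_0 and apply the update.
f'(x) = 16*x - 50
f'(-9.5112) = 16*-9.5112 - 50 = -202.1792
x_1 = -9.5112 - 0.005*-202.1792 = -8.5003


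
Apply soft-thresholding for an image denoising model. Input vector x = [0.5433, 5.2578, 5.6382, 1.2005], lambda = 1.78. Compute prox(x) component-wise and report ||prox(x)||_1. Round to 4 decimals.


Soft-thresholding with lambda = 1.78:
prox(0.5433) = sign(0.5433)*max(|0.5433| - 1.78, 0) = 0.0
prox(5.2578) = sign(5.2578)*max(|5.2578| - 1.78, 0) = 3.4778
prox(5.6382) = sign(5.6382)*max(|5.6382| - 1.78, 0) = 3.8582
prox(1.2005) = sign(1.2005)*max(|1.2005| - 1.78, 0) = 0.0
prox(x) = [0.0, 3.4778, 3.8582, 0.0]
||prox(x)||_1 = 0.0 + 3.4778 + 3.8582 + 0.0 = 7.336


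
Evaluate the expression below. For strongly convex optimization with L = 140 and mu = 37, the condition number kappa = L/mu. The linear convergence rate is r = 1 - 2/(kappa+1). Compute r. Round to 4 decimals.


Step 1: Compute the condition number.
kappa = L/mu = 140/37 = 3.7838
Step 2: Compute the convergence rate.
r = 1 - 2/(kappa + 1) = 1 - 2*mu/(L + mu) = (L - mu)/(L + mu) = 103/177 = 0.5819


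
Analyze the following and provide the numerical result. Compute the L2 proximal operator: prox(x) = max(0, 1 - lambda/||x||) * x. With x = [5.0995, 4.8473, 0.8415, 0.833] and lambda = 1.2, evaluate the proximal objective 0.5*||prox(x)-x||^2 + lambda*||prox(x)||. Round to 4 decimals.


Step 1: Compute ||x||.
||x|| = 7.1346
Step 2: Compute scaling factor.
scale = max(0, 1 - 1.2/7.1346) = 0.8318
Step 3: prox(x) = [4.2418, 4.032, 0.7, 0.6929]
||prox(x)|| = 5.9346
Step 4: Proximal objective.
0.5*||prox-x||^2 = 0.72
lambda*||prox|| = 7.1215
Total = 7.8416


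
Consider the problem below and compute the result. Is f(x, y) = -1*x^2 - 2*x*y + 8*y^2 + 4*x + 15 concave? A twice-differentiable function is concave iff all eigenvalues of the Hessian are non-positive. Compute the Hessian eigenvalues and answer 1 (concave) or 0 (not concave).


The Hessian of f(x,y) = -1*x^2 - 2*x*y + 8*y^2 + 4*x + 15 is:
H = [[-2, -2], [-2, 16]]
Trace = -2 + 16 = 14
Determinant = -2*16 - (-2)^2 = -36
Discriminant = (14)^2 - 4*-36 = 340.0
Eigenvalues: lambda_1 = -2.2195, lambda_2 = 16.2195
The function is not concave.

0


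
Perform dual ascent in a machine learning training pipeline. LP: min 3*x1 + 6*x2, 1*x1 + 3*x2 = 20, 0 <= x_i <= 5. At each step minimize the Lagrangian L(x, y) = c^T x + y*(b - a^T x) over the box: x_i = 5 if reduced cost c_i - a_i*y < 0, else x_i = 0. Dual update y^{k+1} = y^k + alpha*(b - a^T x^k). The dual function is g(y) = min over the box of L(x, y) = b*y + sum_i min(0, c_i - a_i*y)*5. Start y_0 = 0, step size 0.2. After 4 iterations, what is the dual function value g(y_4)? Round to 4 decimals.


Dual ascent for LP: min 3*x1 + 6*x2, 1*x1 + 3*x2 = 20, 0 <= x_i <= 5
Step 1: y^k = 0.0, reduced costs: (3.0, 6.0)
  x^k = (0.0, 0.0), subgradient = b - a^T x = 20.0
  y^{k+1} = 0.0 + 0.2*20.0 = 4.0
Step 2: y^k = 4.0, reduced costs: (-1.0, -6.0)
  x^k = (5.0, 5.0), subgradient = b - a^T x = 0.0
  y^{k+1} = 4.0 + 0.2*0.0 = 4.0
Step 3: y^k = 4.0, reduced costs: (-1.0, -6.0)
  x^k = (5.0, 5.0), subgradient = b - a^T x = 0.0
  y^{k+1} = 4.0 + 0.2*0.0 = 4.0
Step 4: y^k = 4.0, reduced costs: (-1.0, -6.0)
  x^k = (5.0, 5.0), subgradient = b - a^T x = 0.0
  y^{k+1} = 4.0 + 0.2*0.0 = 4.0
Dual objective at y_4 = 4.0: reduced costs (-1.0, -6.0), box minimizer x = (5.0, 5.0)
g(y_4) = b*y + (c1 - a1*y)*x1 + (c2 - a2*y)*x2 = 20*4.0 + (-1.0)*5.0 + (-6.0)*5.0 = 80.0 - 5.0 - 30.0 = 45.0


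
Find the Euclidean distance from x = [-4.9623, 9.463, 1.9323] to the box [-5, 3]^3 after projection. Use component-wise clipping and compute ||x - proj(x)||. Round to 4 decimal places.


Project each component onto [-5, 3].
clip(-4.9623) = -4.9623, clip(9.463) = 3.0, clip(1.9323) = 1.9323
Projection = [-4.9623, 3.0, 1.9323]
Squared diffs: [0.0, 41.7704, 0.0]
Distance = sqrt(41.7704) = 6.463


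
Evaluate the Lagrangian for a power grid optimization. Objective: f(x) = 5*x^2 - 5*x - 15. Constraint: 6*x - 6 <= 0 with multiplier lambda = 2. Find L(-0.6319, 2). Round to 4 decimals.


Step 1: Evaluate f(x).
f(-0.6319) = 5*(-0.6319)^2 - 5*(-0.6319) - 15 = -9.844
Step 2: Evaluate g(x).
g(-0.6319) = 6*-0.6319 - 6 = -9.7914
Step 3: Compute Lagrangian.
L = -9.844 + 2*-9.7914 = -29.4268


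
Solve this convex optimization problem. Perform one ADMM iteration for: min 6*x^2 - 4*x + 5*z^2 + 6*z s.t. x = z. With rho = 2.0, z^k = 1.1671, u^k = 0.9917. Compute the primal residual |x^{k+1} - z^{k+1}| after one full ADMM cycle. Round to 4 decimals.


ADMM iteration with rho = 2.0, z^k = 1.1671, u^k = 0.9917
Step 1: x-update.
Minimize 6*x^2 - 4*x + (2.0/2)*(x - 1.1671 + 0.9917)^2
FOC: (2*6 + 2.0)*x = 4 + 2.0*(1.1671 - 0.9917)
x^{k+1} = 0.3108
Step 2: z-update.
Minimize 5*z^2 + 6*z + (2.0/2)*(0.3108 - z + 0.9917)^2
FOC: (2*5 + 2.0)*z = -6 + 2.0*(0.3108 + 0.9917)
z^{k+1} = -0.2829
Step 3: u-update.
u^{k+1} = 0.9917 + 0.3108 + 0.2829 = 1.5854
Step 4: Primal residual = |0.3108 + 0.2829| = 0.5937


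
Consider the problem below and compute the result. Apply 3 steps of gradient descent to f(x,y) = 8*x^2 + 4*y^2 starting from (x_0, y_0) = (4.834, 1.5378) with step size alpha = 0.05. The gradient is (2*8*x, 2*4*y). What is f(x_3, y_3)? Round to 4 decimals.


Gradient descent on f(x,y) = 8*x^2 + 4*y^2.
Starting point: (4.834, 1.5378), alpha = 0.05
Step 1: grad_x = 2*8*4.834 = 77.344, grad_y = 2*4*1.5378 = 12.3024
  x_1 = 4.834 - 0.05*77.344 = 0.9668
  y_1 = 1.5378 - 0.05*12.3024 = 0.9227
Step 2: grad_x = 2*8*0.9668 = 15.4688, grad_y = 2*4*0.9227 = 7.3814
  x_2 = 0.9668 - 0.05*15.4688 = 0.1934
  y_2 = 0.9227 - 0.05*7.3814 = 0.5536
Step 3: grad_x = 2*8*0.1934 = 3.0938, grad_y = 2*4*0.5536 = 4.4289
  x_3 = 0.1934 - 0.05*3.0938 = 0.0387
  y_3 = 0.5536 - 0.05*4.4289 = 0.3322
f(0.0387, 0.3322) = 8*0.0387^2 + 4*0.3322^2 = 0.4533


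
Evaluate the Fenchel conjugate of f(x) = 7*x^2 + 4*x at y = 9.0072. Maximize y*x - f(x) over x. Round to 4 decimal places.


f*(y) = sup_x {y*x - a*x^2 - b*x} = sup_x {(y-b)*x - a*x^2}
FOC: (y - b) - 2a*x = 0 => x* = (y - b)/(2a)
x* = (9.0072 - 4)/(2*7) = 0.3577
f*(9.0072) = (y-b)^2/(4a) = (9.0072 - 4)^2/(4*7)
= 25.0721/28 = 0.8954


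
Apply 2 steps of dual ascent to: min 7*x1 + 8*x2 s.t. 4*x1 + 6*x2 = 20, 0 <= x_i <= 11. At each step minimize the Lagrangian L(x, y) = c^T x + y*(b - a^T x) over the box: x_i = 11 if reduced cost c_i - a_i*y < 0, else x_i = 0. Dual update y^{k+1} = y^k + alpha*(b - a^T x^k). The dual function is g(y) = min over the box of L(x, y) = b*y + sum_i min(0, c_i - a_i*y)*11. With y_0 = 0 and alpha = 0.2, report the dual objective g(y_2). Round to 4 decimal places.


Dual ascent for LP: min 7*x1 + 8*x2, 4*x1 + 6*x2 = 20, 0 <= x_i <= 11
Step 1: y^k = 0.0, reduced costs: (7.0, 8.0)
  x^k = (0.0, 0.0), subgradient = b - a^T x = 20.0
  y^{k+1} = 0.0 + 0.2*20.0 = 4.0
Step 2: y^k = 4.0, reduced costs: (-9.0, -16.0)
  x^k = (11.0, 11.0), subgradient = b - a^T x = -90.0
  y^{k+1} = 4.0 + 0.2*-90.0 = -14.0
Dual objective at y_2 = -14.0: reduced costs (63.0, 92.0), box minimizer x = (0.0, 0.0)
g(y_2) = b*y + (c1 - a1*y)*x1 + (c2 - a2*y)*x2 = 20*(-14.0) + 63.0*0.0 + 92.0*0.0 = -280.0 + 0.0 + 0.0 = -280.0


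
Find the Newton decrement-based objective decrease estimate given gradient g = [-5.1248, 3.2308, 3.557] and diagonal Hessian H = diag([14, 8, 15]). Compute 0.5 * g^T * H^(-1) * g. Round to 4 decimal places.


Step 1: H is diagonal, so H^(-1) * g = [-0.3661, 0.4039, 0.2371].
Step 2: g^T H^(-1) g = sum_i g_i^2 / H_ii
  = (-5.1248)^2/14 + (3.2308)^2/8 + (3.557)^2/15
  = 1.876 + 1.3048 + 0.8435 = 4.0242
Step 3: Objective decrease = 0.5 * g^T H^(-1) g = 2.0121


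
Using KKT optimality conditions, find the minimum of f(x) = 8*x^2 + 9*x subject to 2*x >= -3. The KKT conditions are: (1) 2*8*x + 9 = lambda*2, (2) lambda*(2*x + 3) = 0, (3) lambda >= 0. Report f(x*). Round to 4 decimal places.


Step 1: Try lambda = 0 (constraint inactive).
Stationarity: 2*8*x + 9 = 0
x* = -9/(2*8) = -0.5625
Check constraint: 2*-0.5625 = -1.125 >= -3 -- satisfied.
Step 2: Compute optimal value.
f(x*) = 8*(-0.5625)^2 + 9*(-0.5625) = -2.5313


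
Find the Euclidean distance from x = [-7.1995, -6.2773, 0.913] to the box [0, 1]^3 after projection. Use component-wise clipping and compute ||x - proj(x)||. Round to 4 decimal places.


Project each component onto [0, 1].
clip(-7.1995) = 0.0, clip(-6.2773) = 0.0, clip(0.913) = 0.913
Projection = [0.0, 0.0, 0.913]
Squared diffs: [51.8328, 39.4045, 0.0]
Distance = sqrt(91.2373) = 9.5518


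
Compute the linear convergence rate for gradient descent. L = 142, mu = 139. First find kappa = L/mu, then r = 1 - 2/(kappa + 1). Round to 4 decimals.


Step 1: Compute the condition number.
kappa = L/mu = 142/139 = 1.0216
Step 2: Compute the convergence rate.
r = 1 - 2/(kappa + 1) = 1 - 2*mu/(L + mu) = (L - mu)/(L + mu) = 3/281 = 0.0107


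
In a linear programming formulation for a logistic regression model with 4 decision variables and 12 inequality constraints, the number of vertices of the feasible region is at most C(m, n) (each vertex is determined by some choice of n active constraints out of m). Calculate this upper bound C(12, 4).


Each vertex corresponds to some choice of n active constraints out of m, so the number of vertices is at most C(m, n) = m! / (n!(m-n)!).
m = 12, n = 4
Numerator: 12 * 11 * 10 * 9
Denominator: 4! = 24
C(12, 4) = 495


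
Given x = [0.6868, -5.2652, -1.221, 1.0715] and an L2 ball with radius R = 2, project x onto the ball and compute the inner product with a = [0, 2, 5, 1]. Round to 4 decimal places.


Step 1: Compute ||x|| (intermediates to 6 decimals).
||x|| = sqrt(0.6868^2 + (-5.2652)^2 + (-1.221)^2 + 1.0715^2) = 5.552745
Step 2: Project.
Since ||x|| > R, scale = R/||x|| = 2/5.552745 = 0.360182, proj(x) = scale * x
proj(x) = [0.247373, -1.89643, -0.439782, 0.385935]
Step 3: Dot product.
a^T * proj(x) = 0*0.247373 + 2*(-1.89643) + 5*(-0.439782) + 1*0.385935 = -5.6058


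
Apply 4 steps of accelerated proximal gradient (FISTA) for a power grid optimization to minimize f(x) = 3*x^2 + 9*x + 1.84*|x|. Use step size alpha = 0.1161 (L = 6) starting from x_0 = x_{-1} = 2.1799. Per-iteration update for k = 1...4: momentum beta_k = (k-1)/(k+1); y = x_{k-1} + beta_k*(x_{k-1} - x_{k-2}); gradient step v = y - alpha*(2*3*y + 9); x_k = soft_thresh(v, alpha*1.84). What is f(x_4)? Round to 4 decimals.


FISTA on f(x) = 3*x^2 + 9*x + 1.84*|x|
L = 6, alpha = 0.1161
Iteration 1: beta = 0.0, y = 2.1799 + 0.0*(2.1799 - 2.1799) = 2.1799
  grad(y) = 22.0794, v = y - alpha*grad = -0.3835
  prox(v) = soft_thresh(-0.3835, 0.2136) = -0.1699
Iteration 2: beta = 0.3333, y = -0.1699 + 0.3333*(-0.1699 - 2.1799) = -0.9532
  grad(y) = 3.281, v = y - alpha*grad = -1.3341
  prox(v) = soft_thresh(-1.3341, 0.2136) = -1.1205
Iteration 3: beta = 0.5, y = -1.1205 + 0.5*(-1.1205 + 0.1699) = -1.5957
  grad(y) = -0.5745, v = y - alpha*grad = -1.5291
  prox(v) = soft_thresh(-1.5291, 0.2136) = -1.3154
Iteration 4: beta = 0.6, y = -1.3154 + 0.6*(-1.3154 + 1.1205) = -1.4324
  grad(y) = 0.4056, v = y - alpha*grad = -1.4795
  prox(v) = soft_thresh(-1.4795, 0.2136) = -1.2659
f(x_4) = 3*(-1.2659)^2 + 9*(-1.2659) + 1.84*|-1.2659| = -4.2563


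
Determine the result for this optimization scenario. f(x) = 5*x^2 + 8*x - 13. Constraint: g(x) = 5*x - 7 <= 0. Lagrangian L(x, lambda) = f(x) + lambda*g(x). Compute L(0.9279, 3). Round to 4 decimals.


Step 1: Evaluate f(x).
f(0.9279) = 5*0.9279^2 + 8*0.9279 - 13 = -1.2718
Step 2: Evaluate g(x).
g(0.9279) = 5*0.9279 - 7 = -2.3605
Step 3: Compute Lagrangian.
L = -1.2718 + 3*-2.3605 = -8.3533


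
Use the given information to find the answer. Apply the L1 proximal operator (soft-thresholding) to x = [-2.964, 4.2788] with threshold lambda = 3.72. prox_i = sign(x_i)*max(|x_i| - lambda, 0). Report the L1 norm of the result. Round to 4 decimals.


Soft-thresholding with lambda = 3.72:
prox(-2.964) = sign(-2.964)*max(|-2.964| - 3.72, 0) = 0.0
prox(4.2788) = sign(4.2788)*max(|4.2788| - 3.72, 0) = 0.5588
prox(x) = [0.0, 0.5588]
||prox(x)||_1 = 0.0 + 0.5588 = 0.5588


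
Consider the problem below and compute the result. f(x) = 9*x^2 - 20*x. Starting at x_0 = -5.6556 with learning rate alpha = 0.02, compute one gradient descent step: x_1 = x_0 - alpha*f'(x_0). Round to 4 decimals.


We compute the gradient at x_0 and apply the update.
f'(x) = 18*x - 20
f'(-5.6556) = 18*-5.6556 - 20 = -121.8008
x_1 = -5.6556 - 0.02*-121.8008 = -3.2196


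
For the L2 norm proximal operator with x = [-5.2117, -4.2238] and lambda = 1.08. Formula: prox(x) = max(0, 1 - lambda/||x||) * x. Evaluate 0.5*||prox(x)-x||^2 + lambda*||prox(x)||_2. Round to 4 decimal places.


Step 1: Compute ||x||.
||x|| = 6.7084
Step 2: Compute scaling factor.
scale = max(0, 1 - 1.08/6.7084) = 0.839
Step 3: prox(x) = [-4.3727, -3.5438]
||prox(x)|| = 5.6284
Step 4: Proximal objective.
0.5*||prox-x||^2 = 0.5832
lambda*||prox|| = 6.0787
Total = 6.6618


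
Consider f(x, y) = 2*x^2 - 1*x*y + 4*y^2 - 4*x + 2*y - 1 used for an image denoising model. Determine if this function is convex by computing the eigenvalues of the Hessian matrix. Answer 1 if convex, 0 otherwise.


The Hessian of f(x,y) = 2*x^2 - 1*x*y + 4*y^2 - 4*x + 2*y - 1 is:
H = [[4, -1], [-1, 8]]
Trace = 4 + 8 = 12
Determinant = 4*8 - (-1)^2 = 31
Discriminant = (12)^2 - 4*31 = 20.0
Eigenvalues: lambda_1 = 3.7639, lambda_2 = 8.2361
The function is convex.

1


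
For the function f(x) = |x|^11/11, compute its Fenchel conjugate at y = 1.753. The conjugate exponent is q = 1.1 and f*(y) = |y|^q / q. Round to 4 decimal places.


The conjugate exponent q satisfies 1/p + 1/q = 1.
p = 11, so q = 11/(11 - 1) = 1.1
|y|^q = 1.753^1.1 = 1.8542
f*(1.753) = 1.8542 / 1.1 = 1.6857


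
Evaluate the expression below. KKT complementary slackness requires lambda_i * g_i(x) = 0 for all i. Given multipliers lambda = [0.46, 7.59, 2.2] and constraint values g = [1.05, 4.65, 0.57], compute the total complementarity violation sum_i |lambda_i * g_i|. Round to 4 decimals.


KKT complementary slackness check:
lambda_1 * g_1 = 0.46 * 1.05 = 0.483
lambda_2 * g_2 = 7.59 * 4.65 = 35.2935
lambda_3 * g_3 = 2.2 * 0.57 = 1.254
Total violation = 0.483 + 35.2935 + 1.254 = 37.0305


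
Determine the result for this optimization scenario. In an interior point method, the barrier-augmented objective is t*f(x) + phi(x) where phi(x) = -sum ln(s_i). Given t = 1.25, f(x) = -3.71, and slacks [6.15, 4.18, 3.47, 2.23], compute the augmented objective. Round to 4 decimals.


Step 1: Compute log-barrier.
ln values: [1.8165, 1.4303, 1.2442, 0.802]
phi = -(1.8165 + 1.4303 + 1.2442 + 0.802) = -5.2929
Step 2: Compute augmented objective.
t*f(x) = 1.25*-3.71 = -4.6375
Total = -4.6375 - 5.2929 = -9.9304


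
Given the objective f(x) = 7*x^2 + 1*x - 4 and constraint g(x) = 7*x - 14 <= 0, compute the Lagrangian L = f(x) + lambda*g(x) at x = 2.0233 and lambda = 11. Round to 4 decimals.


Step 1: Evaluate f(x).
f(2.0233) = 7*2.0233^2 + 1*2.0233 - 4 = 26.6795
Step 2: Evaluate g(x).
g(2.0233) = 7*2.0233 - 14 = 0.1631
Step 3: Compute Lagrangian.
L = 26.6795 + 11*0.1631 = 28.4736


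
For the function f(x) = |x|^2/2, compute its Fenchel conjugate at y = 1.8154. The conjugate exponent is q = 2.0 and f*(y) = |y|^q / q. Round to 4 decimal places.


The conjugate exponent q satisfies 1/p + 1/q = 1.
p = 2, so q = 2/(2 - 1) = 2.0
|y|^q = 1.8154^2.0 = 3.2957
f*(1.8154) = 3.2957 / 2.0 = 1.6478


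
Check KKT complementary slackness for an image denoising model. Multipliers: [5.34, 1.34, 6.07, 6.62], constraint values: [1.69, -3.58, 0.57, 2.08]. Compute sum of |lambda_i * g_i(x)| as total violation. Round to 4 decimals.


KKT complementary slackness check:
lambda_1 * g_1 = 5.34 * 1.69 = 9.0246
lambda_2 * g_2 = 1.34 * -3.58 = -4.7972
lambda_3 * g_3 = 6.07 * 0.57 = 3.4599
lambda_4 * g_4 = 6.62 * 2.08 = 13.7696
Total violation = 9.0246 + 4.7972 + 3.4599 + 13.7696 = 31.0513


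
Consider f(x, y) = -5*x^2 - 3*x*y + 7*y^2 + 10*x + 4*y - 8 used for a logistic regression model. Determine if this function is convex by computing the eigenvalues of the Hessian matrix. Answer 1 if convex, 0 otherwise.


The Hessian of f(x,y) = -5*x^2 - 3*x*y + 7*y^2 + 10*x + 4*y - 8 is:
H = [[-10, -3], [-3, 14]]
Trace = -10 + 14 = 4
Determinant = -10*14 - (-3)^2 = -149
Discriminant = (4)^2 - 4*-149 = 612.0
Eigenvalues: lambda_1 = -10.3693, lambda_2 = 14.3693
The function is not convex.

0


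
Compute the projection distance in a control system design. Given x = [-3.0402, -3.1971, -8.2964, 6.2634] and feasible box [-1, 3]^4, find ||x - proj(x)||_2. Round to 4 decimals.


Project each component onto [-1, 3].
clip(-3.0402) = -1.0, clip(-3.1971) = -1.0, clip(-8.2964) = -1.0, clip(6.2634) = 3.0
Projection = [-1.0, -1.0, -1.0, 3.0]
Squared diffs: [4.1624, 4.8272, 53.2375, 10.6498]
Distance = sqrt(72.8769) = 8.5368


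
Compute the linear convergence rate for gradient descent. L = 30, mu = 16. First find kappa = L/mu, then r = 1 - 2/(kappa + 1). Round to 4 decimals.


Step 1: Compute the condition number.
kappa = L/mu = 30/16 = 1.875
Step 2: Compute the convergence rate.
r = 1 - 2/(kappa + 1) = 1 - 2*mu/(L + mu) = (L - mu)/(L + mu) = 14/46 = 0.3043


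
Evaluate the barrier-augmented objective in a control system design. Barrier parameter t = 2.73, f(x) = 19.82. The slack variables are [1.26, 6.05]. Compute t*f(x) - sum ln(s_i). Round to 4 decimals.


Step 1: Compute log-barrier.
ln values: [0.2311, 1.8001]
phi = -(0.2311 + 1.8001) = -2.0312
Step 2: Compute augmented objective.
t*f(x) = 2.73*19.82 = 54.1086
Total = 54.1086 - 2.0312 = 52.0774


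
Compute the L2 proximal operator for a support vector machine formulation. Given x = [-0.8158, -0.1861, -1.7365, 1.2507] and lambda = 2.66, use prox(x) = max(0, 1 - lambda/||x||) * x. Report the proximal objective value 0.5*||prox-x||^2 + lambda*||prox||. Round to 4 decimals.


Step 1: Compute ||x||.
||x|| = 2.2978
Step 2: Compute scaling factor.
scale = max(0, 1 - 2.66/2.2978) = 0.0
Step 3: prox(x) = [-0.0, -0.0, -0.0, 0.0]
||prox(x)|| = 0.0
Step 4: Proximal objective.
0.5*||prox-x||^2 = 2.6399
lambda*||prox|| = 0.0
Total = 2.6399


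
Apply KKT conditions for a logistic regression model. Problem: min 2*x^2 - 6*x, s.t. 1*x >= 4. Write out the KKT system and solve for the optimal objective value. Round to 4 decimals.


Step 1: Try lambda = 0 (constraint inactive).
x_unc = 6/(2*2) = 1.5
Check: 1*1.5 = 1.5 < 4 -- violated!
Step 2: Constraint must be active: 1*x = 4
x* = 4/1 = 4.0
lambda = (2*2*4.0 - 6)/1 = 10.0
Step 3: Compute optimal value.
f(x*) = 2*4.0^2 - 6*4.0 = 8.0


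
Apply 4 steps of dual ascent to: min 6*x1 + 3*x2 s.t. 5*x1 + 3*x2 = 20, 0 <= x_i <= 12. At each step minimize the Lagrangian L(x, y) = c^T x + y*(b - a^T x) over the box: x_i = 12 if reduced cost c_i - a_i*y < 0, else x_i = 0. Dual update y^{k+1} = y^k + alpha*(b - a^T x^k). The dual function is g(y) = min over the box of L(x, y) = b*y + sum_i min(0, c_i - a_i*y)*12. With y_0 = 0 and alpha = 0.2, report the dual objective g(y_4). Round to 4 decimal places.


Dual ascent for LP: min 6*x1 + 3*x2, 5*x1 + 3*x2 = 20, 0 <= x_i <= 12
Step 1: y^k = 0.0, reduced costs: (6.0, 3.0)
  x^k = (0.0, 0.0), subgradient = b - a^T x = 20.0
  y^{k+1} = 0.0 + 0.2*20.0 = 4.0
Step 2: y^k = 4.0, reduced costs: (-14.0, -9.0)
  x^k = (12.0, 12.0), subgradient = b - a^T x = -76.0
  y^{k+1} = 4.0 + 0.2*-76.0 = -11.2
Step 3: y^k = -11.2, reduced costs: (62.0, 36.6)
  x^k = (0.0, 0.0), subgradient = b - a^T x = 20.0
  y^{k+1} = -11.2 + 0.2*20.0 = -7.2
Step 4: y^k = -7.2, reduced costs: (42.0, 24.6)
  x^k = (0.0, 0.0), subgradient = b - a^T x = 20.0
  y^{k+1} = -7.2 + 0.2*20.0 = -3.2
Dual objective at y_4 = -3.2: reduced costs (22.0, 12.6), box minimizer x = (0.0, 0.0)
g(y_4) = b*y + (c1 - a1*y)*x1 + (c2 - a2*y)*x2 = 20*(-3.2) + 22.0*0.0 + 12.6*0.0 = -64.0 + 0.0 + 0.0 = -64.0


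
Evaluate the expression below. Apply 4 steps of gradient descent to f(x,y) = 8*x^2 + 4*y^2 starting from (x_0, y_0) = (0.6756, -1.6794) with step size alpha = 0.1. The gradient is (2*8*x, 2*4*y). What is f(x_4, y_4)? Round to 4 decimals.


Gradient descent on f(x,y) = 8*x^2 + 4*y^2.
Starting point: (0.6756, -1.6794), alpha = 0.1
Step 1: grad_x = 2*8*0.6756 = 10.8096, grad_y = 2*4*-1.6794 = -13.4352
  x_1 = 0.6756 - 0.1*10.8096 = -0.4054
  y_1 = -1.6794 - 0.1*-13.4352 = -0.3359
Step 2: grad_x = 2*8*-0.4054 = -6.4858, grad_y = 2*4*-0.3359 = -2.687
  x_2 = -0.4054 - 0.1*-6.4858 = 0.2432
  y_2 = -0.3359 - 0.1*-2.687 = -0.0672
Step 3: grad_x = 2*8*0.2432 = 3.8915, grad_y = 2*4*-0.0672 = -0.5374
  x_3 = 0.2432 - 0.1*3.8915 = -0.1459
  y_3 = -0.0672 - 0.1*-0.5374 = -0.0134
Step 4: grad_x = 2*8*-0.1459 = -2.3349, grad_y = 2*4*-0.0134 = -0.1075
  x_4 = -0.1459 - 0.1*-2.3349 = 0.0876
  y_4 = -0.0134 - 0.1*-0.1075 = -0.0027
f(0.0876, -0.0027) = 8*0.0876^2 + 4*(-0.0027)^2 = 0.0614


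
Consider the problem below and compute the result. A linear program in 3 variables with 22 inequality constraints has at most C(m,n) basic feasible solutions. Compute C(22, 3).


Each vertex corresponds to some choice of n active constraints out of m, so the number of vertices is at most C(m, n) = m! / (n!(m-n)!).
m = 22, n = 3
Numerator: 22 * 21 * 20
Denominator: 3! = 6
C(22, 3) = 1540


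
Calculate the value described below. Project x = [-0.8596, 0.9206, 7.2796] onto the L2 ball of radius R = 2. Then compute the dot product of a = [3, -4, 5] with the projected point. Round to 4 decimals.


Step 1: Compute ||x|| (intermediates to 6 decimals).
||x|| = sqrt((-0.8596)^2 + 0.9206^2 + 7.2796^2) = 7.38776
Step 2: Project.
Since ||x|| > R, scale = R/||x|| = 2/7.38776 = 0.270718, proj(x) = scale * x
proj(x) = [-0.232709, 0.249223, 1.970719]
Step 3: Dot product.
a^T * proj(x) = 3*(-0.232709) - 4*0.249223 + 5*1.970719 = 8.1586


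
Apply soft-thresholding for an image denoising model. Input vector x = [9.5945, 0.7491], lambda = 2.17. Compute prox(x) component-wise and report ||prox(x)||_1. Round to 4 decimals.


Soft-thresholding with lambda = 2.17:
prox(9.5945) = sign(9.5945)*max(|9.5945| - 2.17, 0) = 7.4245
prox(0.7491) = sign(0.7491)*max(|0.7491| - 2.17, 0) = 0.0
prox(x) = [7.4245, 0.0]
||prox(x)||_1 = 7.4245 + 0.0 = 7.4245


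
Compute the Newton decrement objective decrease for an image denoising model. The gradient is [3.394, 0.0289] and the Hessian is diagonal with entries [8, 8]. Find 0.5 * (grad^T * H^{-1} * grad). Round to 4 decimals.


Step 1: H is diagonal, so H^(-1) * g = [0.4243, 0.0036].
Step 2: g^T H^(-1) g = sum_i g_i^2 / H_ii
  = (3.394)^2/8 + (0.0289)^2/8
  = 1.4399 + 0.0001 = 1.44
Step 3: Objective decrease = 0.5 * g^T H^(-1) g = 0.72


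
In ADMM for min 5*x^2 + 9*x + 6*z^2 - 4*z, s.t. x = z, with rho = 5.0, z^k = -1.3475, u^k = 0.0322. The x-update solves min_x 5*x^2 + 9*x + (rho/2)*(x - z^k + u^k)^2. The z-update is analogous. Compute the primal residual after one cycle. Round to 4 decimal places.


ADMM iteration with rho = 5.0, z^k = -1.3475, u^k = 0.0322
Step 1: x-update.
Minimize 5*x^2 + 9*x + (5.0/2)*(x + 1.3475 + 0.0322)^2
FOC: (2*5 + 5.0)*x = -9 + 5.0*(-1.3475 - 0.0322)
x^{k+1} = -1.0599
Step 2: z-update.
Minimize 6*z^2 - 4*z + (5.0/2)*(-1.0599 - z + 0.0322)^2
FOC: (2*6 + 5.0)*z = 4 + 5.0*(-1.0599 + 0.0322)
z^{k+1} = -0.067
Step 3: u-update.
u^{k+1} = 0.0322 - 1.0599 + 0.067 = -0.9607
Step 4: Primal residual = |-1.0599 + 0.067| = 0.9929


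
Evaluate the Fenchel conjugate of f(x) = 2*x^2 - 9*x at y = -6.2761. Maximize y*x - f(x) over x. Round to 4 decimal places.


f*(y) = sup_x {y*x - a*x^2 - b*x} = sup_x {(y-b)*x - a*x^2}
FOC: (y - b) - 2a*x = 0 => x* = (y - b)/(2a)
x* = (-6.2761 + 9)/(2*2) = 0.681
f*(-6.2761) = (y-b)^2/(4a) = (-6.2761 + 9)^2/(4*2)
= 7.4196/8 = 0.9275


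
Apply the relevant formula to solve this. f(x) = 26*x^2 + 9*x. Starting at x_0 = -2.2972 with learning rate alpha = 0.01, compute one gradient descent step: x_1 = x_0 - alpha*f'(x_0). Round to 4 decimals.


We compute the gradient at x_0 and apply the update.
f'(x) = 52*x + 9
f'(-2.2972) = 52*-2.2972 + 9 = -110.4544
x_1 = -2.2972 - 0.01*-110.4544 = -1.1927


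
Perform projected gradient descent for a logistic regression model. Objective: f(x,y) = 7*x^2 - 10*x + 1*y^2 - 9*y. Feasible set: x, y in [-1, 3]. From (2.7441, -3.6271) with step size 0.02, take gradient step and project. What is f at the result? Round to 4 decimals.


Step 1: Compute gradient at (2.7441, -3.6271).
grad_x = 2*7*2.7441 - 10 = 28.4174
grad_y = 2*1*-3.6271 - 9 = -16.2542
Step 2: Gradient step.
x_raw = 2.7441 - 0.02*28.4174 = 2.1758
y_raw = -3.6271 - 0.02*-16.2542 = -3.302
Step 3: Project onto [-1, 3].
x_proj = clip(2.1758) = 2.1758
y_proj = clip(-3.302) = -1.0
Step 4: Evaluate f.
f(2.1758, -1.0) = 21.3798


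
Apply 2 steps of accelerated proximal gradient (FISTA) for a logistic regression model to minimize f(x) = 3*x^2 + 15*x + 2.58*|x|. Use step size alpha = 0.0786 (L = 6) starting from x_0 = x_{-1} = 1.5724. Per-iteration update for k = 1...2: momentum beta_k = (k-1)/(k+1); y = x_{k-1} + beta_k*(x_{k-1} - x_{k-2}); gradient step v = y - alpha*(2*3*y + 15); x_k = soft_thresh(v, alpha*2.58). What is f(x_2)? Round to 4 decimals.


FISTA on f(x) = 3*x^2 + 15*x + 2.58*|x|
L = 6, alpha = 0.0786
Iteration 1: beta = 0.0, y = 1.5724 + 0.0*(1.5724 - 1.5724) = 1.5724
  grad(y) = 24.4344, v = y - alpha*grad = -0.3481
  prox(v) = soft_thresh(-0.3481, 0.2028) = -0.1454
Iteration 2: beta = 0.3333, y = -0.1454 + 0.3333*(-0.1454 - 1.5724) = -0.7179
  grad(y) = 10.6924, v = y - alpha*grad = -1.5584
  prox(v) = soft_thresh(-1.5584, 0.2028) = -1.3556
f(x_2) = 3*(-1.3556)^2 + 15*(-1.3556) + 2.58*|-1.3556| = -11.3235


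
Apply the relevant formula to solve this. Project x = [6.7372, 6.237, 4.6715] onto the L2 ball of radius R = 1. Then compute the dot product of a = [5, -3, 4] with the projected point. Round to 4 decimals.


Step 1: Compute ||x|| (intermediates to 6 decimals).
||x|| = sqrt(6.7372^2 + 6.237^2 + 4.6715^2) = 10.301114
Step 2: Project.
Since ||x|| > R, scale = R/||x|| = 1/10.301114 = 0.097077, proj(x) = scale * x
proj(x) = [0.654027, 0.605469, 0.453495]
Step 3: Dot product.
a^T * proj(x) = 5*0.654027 - 3*0.605469 + 4*0.453495 = 3.2677


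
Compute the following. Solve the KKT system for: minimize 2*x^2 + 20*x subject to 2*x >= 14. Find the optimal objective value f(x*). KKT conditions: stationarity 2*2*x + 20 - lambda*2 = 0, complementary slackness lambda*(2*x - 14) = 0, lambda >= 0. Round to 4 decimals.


Step 1: Try lambda = 0 (constraint inactive).
x_unc = -20/(2*2) = -5.0
Check: 2*-5.0 = -10.0 < 14 -- violated!
Step 2: Constraint must be active: 2*x = 14
x* = 14/2 = 7.0
lambda = (2*2*7.0 + 20)/2 = 24.0
Step 3: Compute optimal value.
f(x*) = 2*7.0^2 + 20*7.0 = 238.0


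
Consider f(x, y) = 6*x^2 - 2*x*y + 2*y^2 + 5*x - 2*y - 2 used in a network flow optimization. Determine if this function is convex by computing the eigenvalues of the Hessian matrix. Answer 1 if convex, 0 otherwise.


The Hessian of f(x,y) = 6*x^2 - 2*x*y + 2*y^2 + 5*x - 2*y - 2 is:
H = [[12, -2], [-2, 4]]
Trace = 12 + 4 = 16
Determinant = 12*4 - (-2)^2 = 44
Discriminant = (16)^2 - 4*44 = 80.0
Eigenvalues: lambda_1 = 3.5279, lambda_2 = 12.4721
The function is convex.

1


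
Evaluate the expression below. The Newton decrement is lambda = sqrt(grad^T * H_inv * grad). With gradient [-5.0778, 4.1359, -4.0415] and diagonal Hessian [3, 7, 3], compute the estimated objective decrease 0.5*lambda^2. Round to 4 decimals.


Step 1: H is diagonal, so H^(-1) * g = [-1.6926, 0.5908, -1.3472].
Step 2: g^T H^(-1) g = sum_i g_i^2 / H_ii
  = (-5.0778)^2/3 + (4.1359)^2/7 + (-4.0415)^2/3
  = 8.5947 + 2.4437 + 5.4446 = 16.4829
Step 3: Objective decrease = 0.5 * g^T H^(-1) g = 8.2415


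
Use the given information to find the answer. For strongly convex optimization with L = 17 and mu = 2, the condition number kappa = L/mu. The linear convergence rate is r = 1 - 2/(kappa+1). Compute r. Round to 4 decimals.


Step 1: Compute the condition number.
kappa = L/mu = 17/2 = 8.5
Step 2: Compute the convergence rate.
r = 1 - 2/(kappa + 1) = 1 - 2*mu/(L + mu) = (L - mu)/(L + mu) = 15/19 = 0.7895


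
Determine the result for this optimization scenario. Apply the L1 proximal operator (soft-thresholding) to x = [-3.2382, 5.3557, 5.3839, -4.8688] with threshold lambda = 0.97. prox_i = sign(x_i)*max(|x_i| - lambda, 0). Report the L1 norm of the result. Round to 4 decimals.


Soft-thresholding with lambda = 0.97:
prox(-3.2382) = sign(-3.2382)*max(|-3.2382| - 0.97, 0) = -2.2682
prox(5.3557) = sign(5.3557)*max(|5.3557| - 0.97, 0) = 4.3857
prox(5.3839) = sign(5.3839)*max(|5.3839| - 0.97, 0) = 4.4139
prox(-4.8688) = sign(-4.8688)*max(|-4.8688| - 0.97, 0) = -3.8988
prox(x) = [-2.2682, 4.3857, 4.4139, -3.8988]
||prox(x)||_1 = 2.2682 + 4.3857 + 4.4139 + 3.8988 = 14.9666


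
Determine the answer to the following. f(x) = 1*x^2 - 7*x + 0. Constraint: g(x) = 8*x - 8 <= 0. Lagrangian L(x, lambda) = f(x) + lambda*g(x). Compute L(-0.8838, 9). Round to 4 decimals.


Step 1: Evaluate f(x).
f(-0.8838) = 1*(-0.8838)^2 - 7*(-0.8838) + 0 = 6.9677
Step 2: Evaluate g(x).
g(-0.8838) = 8*-0.8838 - 8 = -15.0704
Step 3: Compute Lagrangian.
L = 6.9677 + 9*-15.0704 = -128.6659


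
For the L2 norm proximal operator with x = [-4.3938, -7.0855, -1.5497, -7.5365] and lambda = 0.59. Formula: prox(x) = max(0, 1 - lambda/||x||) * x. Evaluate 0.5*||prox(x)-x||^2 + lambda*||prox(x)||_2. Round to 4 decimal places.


Step 1: Compute ||x||.
||x|| = 11.3451
Step 2: Compute scaling factor.
scale = max(0, 1 - 0.59/11.3451) = 0.948
Step 3: prox(x) = [-4.1653, -6.717, -1.4691, -7.1446]
||prox(x)|| = 10.7551
Step 4: Proximal objective.
0.5*||prox-x||^2 = 0.1741
lambda*||prox|| = 6.3455
Total = 6.5195


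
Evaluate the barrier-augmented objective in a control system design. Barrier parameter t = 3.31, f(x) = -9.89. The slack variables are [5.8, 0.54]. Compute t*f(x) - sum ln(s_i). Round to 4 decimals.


Step 1: Compute log-barrier.
ln values: [1.7579, -0.6162]
phi = -(1.7579 - 0.6162) = -1.1417
Step 2: Compute augmented objective.
t*f(x) = 3.31*-9.89 = -32.7359
Total = -32.7359 - 1.1417 = -33.8776


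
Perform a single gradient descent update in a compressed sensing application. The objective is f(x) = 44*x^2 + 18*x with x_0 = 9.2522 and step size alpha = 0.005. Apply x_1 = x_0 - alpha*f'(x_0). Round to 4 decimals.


We compute the gradient at x_0 and apply the update.
f'(x) = 88*x + 18
f'(9.2522) = 88*9.2522 + 18 = 832.1936
x_1 = 9.2522 - 0.005*832.1936 = 5.0912


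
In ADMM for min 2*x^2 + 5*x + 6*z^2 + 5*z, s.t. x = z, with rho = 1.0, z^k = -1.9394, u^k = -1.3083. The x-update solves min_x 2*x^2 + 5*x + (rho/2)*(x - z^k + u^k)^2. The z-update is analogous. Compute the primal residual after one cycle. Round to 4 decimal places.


ADMM iteration with rho = 1.0, z^k = -1.9394, u^k = -1.3083
Step 1: x-update.
Minimize 2*x^2 + 5*x + (1.0/2)*(x + 1.9394 - 1.3083)^2
FOC: (2*2 + 1.0)*x = -5 + 1.0*(-1.9394 + 1.3083)
x^{k+1} = -1.1262
Step 2: z-update.
Minimize 6*z^2 + 5*z + (1.0/2)*(-1.1262 - z - 1.3083)^2
FOC: (2*6 + 1.0)*z = -5 + 1.0*(-1.1262 - 1.3083)
z^{k+1} = -0.5719
Step 3: u-update.
u^{k+1} = -1.3083 - 1.1262 + 0.5719 = -1.8626
Step 4: Primal residual = |-1.1262 + 0.5719| = 0.5543


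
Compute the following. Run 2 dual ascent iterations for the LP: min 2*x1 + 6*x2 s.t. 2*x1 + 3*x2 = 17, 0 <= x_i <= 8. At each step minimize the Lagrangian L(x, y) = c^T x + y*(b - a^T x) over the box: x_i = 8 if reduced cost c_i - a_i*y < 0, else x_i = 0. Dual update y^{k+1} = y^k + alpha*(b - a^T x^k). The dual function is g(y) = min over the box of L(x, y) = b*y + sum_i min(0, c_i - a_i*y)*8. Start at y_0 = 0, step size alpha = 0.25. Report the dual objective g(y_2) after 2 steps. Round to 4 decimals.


Dual ascent for LP: min 2*x1 + 6*x2, 2*x1 + 3*x2 = 17, 0 <= x_i <= 8
Step 1: y^k = 0.0, reduced costs: (2.0, 6.0)
  x^k = (0.0, 0.0), subgradient = b - a^T x = 17.0
  y^{k+1} = 0.0 + 0.25*17.0 = 4.25
Step 2: y^k = 4.25, reduced costs: (-6.5, -6.75)
  x^k = (8.0, 8.0), subgradient = b - a^T x = -23.0
  y^{k+1} = 4.25 + 0.25*-23.0 = -1.5
Dual objective at y_2 = -1.5: reduced costs (5.0, 10.5), box minimizer x = (0.0, 0.0)
g(y_2) = b*y + (c1 - a1*y)*x1 + (c2 - a2*y)*x2 = 17*(-1.5) + 5.0*0.0 + 10.5*0.0 = -25.5 + 0.0 + 0.0 = -25.5
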